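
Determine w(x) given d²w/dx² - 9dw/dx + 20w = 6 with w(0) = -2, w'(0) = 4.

w = 3/10 - 31*exp(4*x)/2 + 66*exp(5*x)/5

Characteristic equation r² - 9r + 20 = 0 factors as (r - 5)(r - 4) = 0, so r = 5, 4.
Hence w_h = C1*exp(5*x) + C2*exp(4*x).
For the particular solution try w_p = A0. Substituting and matching coefficients of each power of x gives A0 = 3/10, so w_p = 3/10.
General solution: w = 3/10 + C1*exp(5*x) + C2*exp(4*x).
Apply the initial conditions: w(0) = 3/10 + C1 + C2 = -2 and w'(0) = 4*C2 + 5*C1 = 4. Solving gives C1 = 66/5, C2 = -31/2.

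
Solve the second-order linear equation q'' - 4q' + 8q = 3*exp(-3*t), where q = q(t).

q = 3*exp(-3*t)/29 + C1*cos(2*t)*exp(2*t) + C2*exp(2*t)*sin(2*t)

Characteristic equation r² - 4r + 8 = 0 has discriminant (-4)² - 4·(8) = -16 < 0, so r = 2 ± 2i.
Hence q_h = C1*cos(2*t)*exp(2*t) + C2*exp(2*t)*sin(2*t).
Try q_p = A*exp(-3*t). Substituting into the equation and dividing by exp(-3*t) gives A = 3/29, so q_p = 3*exp(-3*t)/29.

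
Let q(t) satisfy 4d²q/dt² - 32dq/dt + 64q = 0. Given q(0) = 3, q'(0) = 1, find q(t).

Divide through by 4: q'' - 8q' + 16q = 0.
Characteristic equation r² - 8r + 16 = 0 has discriminant (-8)² - 4·(16) = 0, so r = 4 is a repeated root.
Hence q_h = (C1 + C2*t)*exp(4*t).
Apply the initial conditions: q(0) = C1 = 3 and q'(0) = C2 + 4*C1 = 1. Solving gives C1 = 3, C2 = -11.

q = 3*exp(4*t) - 11*t*exp(4*t)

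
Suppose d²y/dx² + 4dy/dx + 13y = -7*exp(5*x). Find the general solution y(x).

Characteristic equation r² + 4r + 13 = 0 has discriminant (4)² - 4·(13) = -36 < 0, so r = -2 ± 3i.
Hence y_h = C1*cos(3*x)*exp(-2*x) + C2*exp(-2*x)*sin(3*x).
Try y_p = A*exp(5*x). Substituting into the equation and dividing by exp(5*x) gives A = -7/58, so y_p = -7*exp(5*x)/58.

y = -7*exp(5*x)/58 + C1*cos(3*x)*exp(-2*x) + C2*exp(-2*x)*sin(3*x)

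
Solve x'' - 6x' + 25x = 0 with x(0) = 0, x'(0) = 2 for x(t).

x = exp(3*t)*sin(4*t)/2

Characteristic equation r² - 6r + 25 = 0 has discriminant (-6)² - 4·(25) = -64 < 0, so r = 3 ± 4i.
Hence x_h = C1*cos(4*t)*exp(3*t) + C2*exp(3*t)*sin(4*t).
Apply the initial conditions: x(0) = C1 = 0 and x'(0) = 3*C1 + 4*C2 = 2. Solving gives C1 = 0, C2 = 1/2.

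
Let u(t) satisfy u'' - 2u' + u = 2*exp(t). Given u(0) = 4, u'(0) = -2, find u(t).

u = 4*exp(t) + t**2*exp(t) - 6*t*exp(t)

Characteristic equation r² - 2r + 1 = 0 has discriminant (-2)² - 4·(1) = 0, so r = 1 is a repeated root.
Hence u_h = (C1 + C2*t)*exp(t).
Since exp(t) solves the homogeneous equation (r = 1 is a root of multiplicity 2), multiply the trial by t^2. Try u_p = A*t^2*exp(t). Substituting into the equation and dividing by exp(t) gives A = 1, so u_p = t^2*exp(t).
General solution: u = C1*exp(t) + t^2*exp(t) + C2*t*exp(t).
Apply the initial conditions: u(0) = C1 = 4 and u'(0) = C1 + C2 = -2. Solving gives C1 = 4, C2 = -6.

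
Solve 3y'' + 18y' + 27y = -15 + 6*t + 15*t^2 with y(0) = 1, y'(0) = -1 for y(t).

Divide through by 3: y'' + 6y' + 9y = -5 + 2*t + 5*t^2.
Characteristic equation r² + 6r + 9 = 0 has discriminant (6)² - 4·(9) = 0, so r = -3 is a repeated root.
Hence y_h = (C1 + C2*t)*exp(-3*t).
For the particular solution try y_p = A0 + A1*t + A2*t^2. Substituting and matching coefficients of each power of t gives A0 = -1/3, A1 = -14/27, A2 = 5/9, so y_p = -1/3 - 14*t/27 + 5*t^2/9.
General solution: y = -1/3 - 14*t/27 + 5*t^2/9 + C1*exp(-3*t) + C2*t*exp(-3*t).
Apply the initial conditions: y(0) = -1/3 + C1 = 1 and y'(0) = -14/27 + C2 - 3*C1 = -1. Solving gives C1 = 4/3, C2 = 95/27.

y = -1/3 - 14*t/27 + 4*exp(-3*t)/3 + 5*t**2/9 + 95*t*exp(-3*t)/27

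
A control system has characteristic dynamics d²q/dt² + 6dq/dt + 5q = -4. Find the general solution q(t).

q = -4/5 + C1*exp(-t) + C2*exp(-5*t)

Characteristic equation r² + 6r + 5 = 0 factors as (r + 1)(r + 5) = 0, so r = -1, -5.
Hence q_h = C1*exp(-t) + C2*exp(-5*t).
For the particular solution try q_p = A0. Substituting and matching coefficients of each power of t gives A0 = -4/5, so q_p = -4/5.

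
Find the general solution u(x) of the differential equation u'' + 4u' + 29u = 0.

Characteristic equation r² + 4r + 29 = 0 has discriminant (4)² - 4·(29) = -100 < 0, so r = -2 ± 5i.
Hence u_h = C1*cos(5*x)*exp(-2*x) + C2*exp(-2*x)*sin(5*x).

u = C1*cos(5*x)*exp(-2*x) + C2*exp(-2*x)*sin(5*x)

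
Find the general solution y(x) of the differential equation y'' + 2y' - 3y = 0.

Characteristic equation r² + 2r - 3 = 0 factors as (r - 1)(r + 3) = 0, so r = 1, -3.
Hence y_h = C1*exp(x) + C2*exp(-3*x).

y = C1*exp(x) + C2*exp(-3*x)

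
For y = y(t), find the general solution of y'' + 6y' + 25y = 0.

Characteristic equation r² + 6r + 25 = 0 has discriminant (6)² - 4·(25) = -64 < 0, so r = -3 ± 4i.
Hence y_h = C1*cos(4*t)*exp(-3*t) + C2*exp(-3*t)*sin(4*t).

y = C1*cos(4*t)*exp(-3*t) + C2*exp(-3*t)*sin(4*t)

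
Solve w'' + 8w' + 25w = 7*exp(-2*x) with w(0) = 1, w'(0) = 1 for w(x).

Characteristic equation r² + 8r + 25 = 0 has discriminant (8)² - 4·(25) = -36 < 0, so r = -4 ± 3i.
Hence w_h = C1*cos(3*x)*exp(-4*x) + C2*exp(-4*x)*sin(3*x).
Try w_p = A*exp(-2*x). Substituting into the equation and dividing by exp(-2*x) gives A = 7/13, so w_p = 7*exp(-2*x)/13.
General solution: w = 7*exp(-2*x)/13 + C1*cos(3*x)*exp(-4*x) + C2*exp(-4*x)*sin(3*x).
Apply the initial conditions: w(0) = 7/13 + C1 = 1 and w'(0) = -14/13 - 4*C1 + 3*C2 = 1. Solving gives C1 = 6/13, C2 = 17/13.

w = 7*exp(-2*x)/13 + 6*cos(3*x)*exp(-4*x)/13 + 17*exp(-4*x)*sin(3*x)/13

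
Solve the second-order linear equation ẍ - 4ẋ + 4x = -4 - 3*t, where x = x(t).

x = -7/4 - 3*t/4 + C1*exp(2*t) + C2*t*exp(2*t)

Characteristic equation r² - 4r + 4 = 0 has discriminant (-4)² - 4·(4) = 0, so r = 2 is a repeated root.
Hence x_h = (C1 + C2*t)*exp(2*t).
For the particular solution try x_p = A0 + A1*t. Substituting and matching coefficients of each power of t gives A0 = -7/4, A1 = -3/4, so x_p = -7/4 - 3*t/4.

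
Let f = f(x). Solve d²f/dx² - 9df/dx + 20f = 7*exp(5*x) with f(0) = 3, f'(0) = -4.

f = -23*exp(5*x) + 26*exp(4*x) + 7*x*exp(5*x)

Characteristic equation r² - 9r + 20 = 0 factors as (r - 5)(r - 4) = 0, so r = 5, 4.
Hence f_h = C1*exp(5*x) + C2*exp(4*x).
Since exp(5*x) solves the homogeneous equation (r = 5 is a root of multiplicity 1), multiply the trial by x. Try f_p = A*x*exp(5*x). Substituting into the equation and dividing by exp(5*x) gives A = 7, so f_p = 7*x*exp(5*x).
General solution: f = C1*exp(5*x) + C2*exp(4*x) + 7*x*exp(5*x).
Apply the initial conditions: f(0) = C1 + C2 = 3 and f'(0) = 7 + 4*C2 + 5*C1 = -4. Solving gives C1 = -23, C2 = 26.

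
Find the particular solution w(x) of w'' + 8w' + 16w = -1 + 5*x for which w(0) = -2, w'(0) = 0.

w = -7/32 - 57*exp(-4*x)/32 + 5*x/16 - 119*x*exp(-4*x)/16

Characteristic equation r² + 8r + 16 = 0 has discriminant (8)² - 4·(16) = 0, so r = -4 is a repeated root.
Hence w_h = (C1 + C2*x)*exp(-4*x).
For the particular solution try w_p = A0 + A1*x. Substituting and matching coefficients of each power of x gives A0 = -7/32, A1 = 5/16, so w_p = -7/32 + 5*x/16.
General solution: w = -7/32 + 5*x/16 + C1*exp(-4*x) + C2*x*exp(-4*x).
Apply the initial conditions: w(0) = -7/32 + C1 = -2 and w'(0) = 5/16 + C2 - 4*C1 = 0. Solving gives C1 = -57/32, C2 = -119/16.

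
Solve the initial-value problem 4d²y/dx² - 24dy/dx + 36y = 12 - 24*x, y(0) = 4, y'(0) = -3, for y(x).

y = -1/9 - 2*x/3 + 37*exp(3*x)/9 - 44*x*exp(3*x)/3

Divide through by 4: y'' - 6y' + 9y = 3 - 6*x.
Characteristic equation r² - 6r + 9 = 0 has discriminant (-6)² - 4·(9) = 0, so r = 3 is a repeated root.
Hence y_h = (C1 + C2*x)*exp(3*x).
For the particular solution try y_p = A0 + A1*x. Substituting and matching coefficients of each power of x gives A0 = -1/9, A1 = -2/3, so y_p = -1/9 - 2*x/3.
General solution: y = -1/9 - 2*x/3 + C1*exp(3*x) + C2*x*exp(3*x).
Apply the initial conditions: y(0) = -1/9 + C1 = 4 and y'(0) = -2/3 + C2 + 3*C1 = -3. Solving gives C1 = 37/9, C2 = -44/3.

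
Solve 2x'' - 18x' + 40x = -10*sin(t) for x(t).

x = -95*sin(t)/442 - 45*cos(t)/442 + C1*exp(4*t) + C2*exp(5*t)

Divide through by 2: x'' - 9x' + 20x = -5*sin(t).
Characteristic equation r² - 9r + 20 = 0 factors as (r - 4)(r - 5) = 0, so r = 4, 5.
Hence x_h = C1*exp(4*t) + C2*exp(5*t).
Try x_p = A*cos(t) + B*sin(t). Substituting and equating the coefficients of cos(t) and sin(t) gives A = -45/442, B = -95/442, so x_p = -95*sin(t)/442 - 45*cos(t)/442.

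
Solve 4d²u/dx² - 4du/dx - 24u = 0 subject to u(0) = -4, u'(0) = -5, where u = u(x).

u = -13*exp(3*x)/5 - 7*exp(-2*x)/5

Divide through by 4: u'' - u' - 6u = 0.
Characteristic equation r² - r - 6 = 0 factors as (r - 3)(r + 2) = 0, so r = 3, -2.
Hence u_h = C1*exp(3*x) + C2*exp(-2*x).
Apply the initial conditions: u(0) = C1 + C2 = -4 and u'(0) = -2*C2 + 3*C1 = -5. Solving gives C1 = -13/5, C2 = -7/5.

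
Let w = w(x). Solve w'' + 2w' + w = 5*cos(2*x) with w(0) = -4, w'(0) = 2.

w = -17*exp(-x)/5 - 3*cos(2*x)/5 + 4*sin(2*x)/5 - 3*x*exp(-x)

Characteristic equation r² + 2r + 1 = 0 has discriminant (2)² - 4·(1) = 0, so r = -1 is a repeated root.
Hence w_h = (C1 + C2*x)*exp(-x).
Try w_p = A*cos(2*x) + B*sin(2*x). Substituting and equating the coefficients of cos(2x) and sin(2x) gives A = -3/5, B = 4/5, so w_p = -3*cos(2*x)/5 + 4*sin(2*x)/5.
General solution: w = -3*cos(2*x)/5 + 4*sin(2*x)/5 + C1*exp(-x) + C2*x*exp(-x).
Apply the initial conditions: w(0) = -3/5 + C1 = -4 and w'(0) = 8/5 + C2 - C1 = 2. Solving gives C1 = -17/5, C2 = -3.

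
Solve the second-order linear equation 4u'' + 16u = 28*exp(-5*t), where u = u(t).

Divide through by 4: u'' + 4u = 7*exp(-5*t).
Characteristic equation r² + 4 = 0 has discriminant (0)² - 4·(4) = -16 < 0, so r = ± 2i.
Hence u_h = C1*cos(2*t) + C2*sin(2*t).
Try u_p = A*exp(-5*t). Substituting into the equation and dividing by exp(-5*t) gives A = 7/29, so u_p = 7*exp(-5*t)/29.

u = 7*exp(-5*t)/29 + C1*cos(2*t) + C2*sin(2*t)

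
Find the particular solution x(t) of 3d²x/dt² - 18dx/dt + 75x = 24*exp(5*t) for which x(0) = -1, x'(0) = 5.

Divide through by 3: x'' - 6x' + 25x = 8*exp(5*t).
Characteristic equation r² - 6r + 25 = 0 has discriminant (-6)² - 4·(25) = -64 < 0, so r = 3 ± 4i.
Hence x_h = C1*cos(4*t)*exp(3*t) + C2*exp(3*t)*sin(4*t).
Try x_p = A*exp(5*t). Substituting into the equation and dividing by exp(5*t) gives A = 2/5, so x_p = 2*exp(5*t)/5.
General solution: x = 2*exp(5*t)/5 + C1*cos(4*t)*exp(3*t) + C2*exp(3*t)*sin(4*t).
Apply the initial conditions: x(0) = 2/5 + C1 = -1 and x'(0) = 2 + 3*C1 + 4*C2 = 5. Solving gives C1 = -7/5, C2 = 9/5.

x = 2*exp(5*t)/5 - 7*cos(4*t)*exp(3*t)/5 + 9*exp(3*t)*sin(4*t)/5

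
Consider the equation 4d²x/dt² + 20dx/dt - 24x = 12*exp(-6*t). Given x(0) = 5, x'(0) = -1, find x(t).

Divide through by 4: x'' + 5x' - 6x = 3*exp(-6*t).
Characteristic equation r² + 5r - 6 = 0 factors as (r + 6)(r - 1) = 0, so r = -6, 1.
Hence x_h = C1*exp(-6*t) + C2*exp(t).
Since exp(-6*t) solves the homogeneous equation (r = -6 is a root of multiplicity 1), multiply the trial by t. Try x_p = A*t*exp(-6*t). Substituting into the equation and dividing by exp(-6*t) gives A = -3/7, so x_p = -3*t*exp(-6*t)/7.
General solution: x = C1*exp(-6*t) + C2*exp(t) - 3*t*exp(-6*t)/7.
Apply the initial conditions: x(0) = C1 + C2 = 5 and x'(0) = -3/7 + C2 - 6*C1 = -1. Solving gives C1 = 39/49, C2 = 206/49.

x = 39*exp(-6*t)/49 + 206*exp(t)/49 - 3*t*exp(-6*t)/7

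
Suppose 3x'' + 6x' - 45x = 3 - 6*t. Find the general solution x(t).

x = -11/225 + 2*t/15 + C1*exp(3*t) + C2*exp(-5*t)

Divide through by 3: x'' + 2x' - 15x = 1 - 2*t.
Characteristic equation r² + 2r - 15 = 0 factors as (r - 3)(r + 5) = 0, so r = 3, -5.
Hence x_h = C1*exp(3*t) + C2*exp(-5*t).
For the particular solution try x_p = A0 + A1*t. Substituting and matching coefficients of each power of t gives A0 = -11/225, A1 = 2/15, so x_p = -11/225 + 2*t/15.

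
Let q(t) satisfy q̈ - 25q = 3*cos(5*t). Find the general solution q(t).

q = -3*cos(5*t)/50 + C1*exp(5*t) + C2*exp(-5*t)

Characteristic equation r² - 25 = 0 factors as (r - 5)(r + 5) = 0, so r = 5, -5.
Hence q_h = C1*exp(5*t) + C2*exp(-5*t).
Try q_p = A*cos(5*t) + B*sin(5*t). Substituting and equating the coefficients of cos(5t) and sin(5t) gives A = -3/50, B = 0, so q_p = -3*cos(5*t)/50.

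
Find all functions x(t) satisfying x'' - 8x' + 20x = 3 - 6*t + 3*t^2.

Characteristic equation r² - 8r + 20 = 0 has discriminant (-8)² - 4·(20) = -16 < 0, so r = 4 ± 2i.
Hence x_h = C1*cos(2*t)*exp(4*t) + C2*exp(4*t)*sin(2*t).
For the particular solution try x_p = A0 + A1*t + A2*t^2. Substituting and matching coefficients of each power of t gives A0 = 63/1000, A1 = -9/50, A2 = 3/20, so x_p = 63/1000 - 9*t/50 + 3*t^2/20.

x = 63/1000 - 9*t/50 + 3*t**2/20 + C1*cos(2*t)*exp(4*t) + C2*exp(4*t)*sin(2*t)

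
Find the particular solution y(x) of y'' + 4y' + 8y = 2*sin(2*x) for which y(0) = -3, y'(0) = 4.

y = -cos(2*x)/5 + sin(2*x)/10 - 14*cos(2*x)*exp(-2*x)/5 - 9*exp(-2*x)*sin(2*x)/10

Characteristic equation r² + 4r + 8 = 0 has discriminant (4)² - 4·(8) = -16 < 0, so r = -2 ± 2i.
Hence y_h = C1*cos(2*x)*exp(-2*x) + C2*exp(-2*x)*sin(2*x).
Try y_p = A*cos(2*x) + B*sin(2*x). Substituting and equating the coefficients of cos(2x) and sin(2x) gives A = -1/5, B = 1/10, so y_p = -cos(2*x)/5 + sin(2*x)/10.
General solution: y = -cos(2*x)/5 + sin(2*x)/10 + C1*cos(2*x)*exp(-2*x) + C2*exp(-2*x)*sin(2*x).
Apply the initial conditions: y(0) = -1/5 + C1 = -3 and y'(0) = 1/5 - 2*C1 + 2*C2 = 4. Solving gives C1 = -14/5, C2 = -9/10.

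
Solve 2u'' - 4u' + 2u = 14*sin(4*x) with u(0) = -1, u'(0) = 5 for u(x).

Divide through by 2: u'' - 2u' + u = 7*sin(4*x).
Characteristic equation r² - 2r + 1 = 0 has discriminant (-2)² - 4·(1) = 0, so r = 1 is a repeated root.
Hence u_h = (C1 + C2*x)*exp(x).
Try u_p = A*cos(4*x) + B*sin(4*x). Substituting and equating the coefficients of cos(4x) and sin(4x) gives A = 56/289, B = -105/289, so u_p = -105*sin(4*x)/289 + 56*cos(4*x)/289.
General solution: u = -105*sin(4*x)/289 + 56*cos(4*x)/289 + C1*exp(x) + C2*x*exp(x).
Apply the initial conditions: u(0) = 56/289 + C1 = -1 and u'(0) = -420/289 + C1 + C2 = 5. Solving gives C1 = -345/289, C2 = 130/17.

u = -345*exp(x)/289 - 105*sin(4*x)/289 + 56*cos(4*x)/289 + 130*x*exp(x)/17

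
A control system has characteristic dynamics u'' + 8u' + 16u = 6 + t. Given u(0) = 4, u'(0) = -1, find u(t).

Characteristic equation r² + 8r + 16 = 0 has discriminant (8)² - 4·(16) = 0, so r = -4 is a repeated root.
Hence u_h = (C1 + C2*t)*exp(-4*t).
For the particular solution try u_p = A0 + A1*t. Substituting and matching coefficients of each power of t gives A0 = 11/32, A1 = 1/16, so u_p = 11/32 + t/16.
General solution: u = 11/32 + t/16 + C1*exp(-4*t) + C2*t*exp(-4*t).
Apply the initial conditions: u(0) = 11/32 + C1 = 4 and u'(0) = 1/16 + C2 - 4*C1 = -1. Solving gives C1 = 117/32, C2 = 217/16.

u = 11/32 + t/16 + 117*exp(-4*t)/32 + 217*t*exp(-4*t)/16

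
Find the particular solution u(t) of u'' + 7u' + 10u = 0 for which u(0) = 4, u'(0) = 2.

u = -10*exp(-5*t)/3 + 22*exp(-2*t)/3

Characteristic equation r² + 7r + 10 = 0 factors as (r + 5)(r + 2) = 0, so r = -5, -2.
Hence u_h = C1*exp(-5*t) + C2*exp(-2*t).
Apply the initial conditions: u(0) = C1 + C2 = 4 and u'(0) = -5*C1 - 2*C2 = 2. Solving gives C1 = -10/3, C2 = 22/3.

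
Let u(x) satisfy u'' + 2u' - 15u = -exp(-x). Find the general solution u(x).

Characteristic equation r² + 2r - 15 = 0 factors as (r - 3)(r + 5) = 0, so r = 3, -5.
Hence u_h = C1*exp(3*x) + C2*exp(-5*x).
Try u_p = A*exp(-x). Substituting into the equation and dividing by exp(-x) gives A = 1/16, so u_p = exp(-x)/16.

u = exp(-x)/16 + C1*exp(3*x) + C2*exp(-5*x)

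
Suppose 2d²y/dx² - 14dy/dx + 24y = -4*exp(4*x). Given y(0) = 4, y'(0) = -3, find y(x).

y = -13*exp(4*x) + 17*exp(3*x) - 2*x*exp(4*x)

Divide through by 2: y'' - 7y' + 12y = -2*exp(4*x).
Characteristic equation r² - 7r + 12 = 0 factors as (r - 3)(r - 4) = 0, so r = 3, 4.
Hence y_h = C1*exp(3*x) + C2*exp(4*x).
Since exp(4*x) solves the homogeneous equation (r = 4 is a root of multiplicity 1), multiply the trial by x. Try y_p = A*x*exp(4*x). Substituting into the equation and dividing by exp(4*x) gives A = -2, so y_p = -2*x*exp(4*x).
General solution: y = C1*exp(3*x) + C2*exp(4*x) - 2*x*exp(4*x).
Apply the initial conditions: y(0) = C1 + C2 = 4 and y'(0) = -2 + 3*C1 + 4*C2 = -3. Solving gives C1 = 17, C2 = -13.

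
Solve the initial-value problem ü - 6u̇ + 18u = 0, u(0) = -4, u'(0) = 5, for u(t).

Characteristic equation r² - 6r + 18 = 0 has discriminant (-6)² - 4·(18) = -36 < 0, so r = 3 ± 3i.
Hence u_h = C1*cos(3*t)*exp(3*t) + C2*exp(3*t)*sin(3*t).
Apply the initial conditions: u(0) = C1 = -4 and u'(0) = 3*C1 + 3*C2 = 5. Solving gives C1 = -4, C2 = 17/3.

u = -4*cos(3*t)*exp(3*t) + 17*exp(3*t)*sin(3*t)/3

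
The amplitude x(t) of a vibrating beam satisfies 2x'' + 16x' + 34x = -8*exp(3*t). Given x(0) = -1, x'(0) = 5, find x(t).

x = -2*exp(3*t)/25 - 23*cos(t)*exp(-4*t)/25 + 39*exp(-4*t)*sin(t)/25

Divide through by 2: x'' + 8x' + 17x = -4*exp(3*t).
Characteristic equation r² + 8r + 17 = 0 has discriminant (8)² - 4·(17) = -4 < 0, so r = -4 ± i.
Hence x_h = C1*cos(t)*exp(-4*t) + C2*exp(-4*t)*sin(t).
Try x_p = A*exp(3*t). Substituting into the equation and dividing by exp(3*t) gives A = -2/25, so x_p = -2*exp(3*t)/25.
General solution: x = -2*exp(3*t)/25 + C1*cos(t)*exp(-4*t) + C2*exp(-4*t)*sin(t).
Apply the initial conditions: x(0) = -2/25 + C1 = -1 and x'(0) = -6/25 + C2 - 4*C1 = 5. Solving gives C1 = -23/25, C2 = 39/25.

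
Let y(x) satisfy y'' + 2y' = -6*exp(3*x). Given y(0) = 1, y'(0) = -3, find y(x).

Characteristic equation r² + 2r = 0 factors as (r + 2)r = 0, so r = -2, 0.
Hence y_h = C1*exp(-2*x) + C2.
Try y_p = A*exp(3*x). Substituting into the equation and dividing by exp(3*x) gives A = -2/5, so y_p = -2*exp(3*x)/5.
General solution: y = C2 - 2*exp(3*x)/5 + C1*exp(-2*x).
Apply the initial conditions: y(0) = -2/5 + C1 + C2 = 1 and y'(0) = -6/5 - 2*C1 = -3. Solving gives C1 = 9/10, C2 = 1/2.

y = 1/2 - 2*exp(3*x)/5 + 9*exp(-2*x)/10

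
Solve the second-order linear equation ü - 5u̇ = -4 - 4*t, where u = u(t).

u = C2 + 2*t**2/5 + 24*t/25 + C1*exp(5*t)

Characteristic equation r² - 5r = 0 factors as (r - 5)r = 0, so r = 5, 0.
Hence u_h = C1*exp(5*t) + C2.
Since 0 is a characteristic root (multiplicity 1), multiply the polynomial trial by t: try u_p = t*(A0 + A1*t). Substituting and matching coefficients of each power of t gives A0 = 24/25, A1 = 2/5, so u_p = 2*t^2/5 + 24*t/25.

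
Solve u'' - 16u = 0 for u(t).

u = C1*exp(-4*t) + C2*exp(4*t)

Characteristic equation r² - 16 = 0 factors as (r + 4)(r - 4) = 0, so r = -4, 4.
Hence u_h = C1*exp(-4*t) + C2*exp(4*t).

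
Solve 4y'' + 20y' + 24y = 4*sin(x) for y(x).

Divide through by 4: y'' + 5y' + 6y = sin(x).
Characteristic equation r² + 5r + 6 = 0 factors as (r + 3)(r + 2) = 0, so r = -3, -2.
Hence y_h = C1*exp(-3*x) + C2*exp(-2*x).
Try y_p = A*cos(x) + B*sin(x). Substituting and equating the coefficients of cos(x) and sin(x) gives A = -1/10, B = 1/10, so y_p = -cos(x)/10 + sin(x)/10.

y = -cos(x)/10 + sin(x)/10 + C1*exp(-3*x) + C2*exp(-2*x)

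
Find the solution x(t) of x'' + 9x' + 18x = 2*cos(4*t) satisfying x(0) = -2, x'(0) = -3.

x = -127*exp(-3*t)/25 + cos(4*t)/325 + 18*sin(4*t)/325 + 40*exp(-6*t)/13

Characteristic equation r² + 9r + 18 = 0 factors as (r + 3)(r + 6) = 0, so r = -3, -6.
Hence x_h = C1*exp(-3*t) + C2*exp(-6*t).
Try x_p = A*cos(4*t) + B*sin(4*t). Substituting and equating the coefficients of cos(4t) and sin(4t) gives A = 1/325, B = 18/325, so x_p = cos(4*t)/325 + 18*sin(4*t)/325.
General solution: x = cos(4*t)/325 + 18*sin(4*t)/325 + C1*exp(-3*t) + C2*exp(-6*t).
Apply the initial conditions: x(0) = 1/325 + C1 + C2 = -2 and x'(0) = 72/325 - 6*C2 - 3*C1 = -3. Solving gives C1 = -127/25, C2 = 40/13.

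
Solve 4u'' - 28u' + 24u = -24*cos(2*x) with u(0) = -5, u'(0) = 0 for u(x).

Divide through by 4: u'' - 7u' + 6u = -6*cos(2*x).
Characteristic equation r² - 7r + 6 = 0 factors as (r - 6)(r - 1) = 0, so r = 6, 1.
Hence u_h = C1*exp(6*x) + C2*exp(x).
Try u_p = A*cos(2*x) + B*sin(2*x). Substituting and equating the coefficients of cos(2x) and sin(2x) gives A = -3/50, B = 21/50, so u_p = -3*cos(2*x)/50 + 21*sin(2*x)/50.
General solution: u = -3*cos(2*x)/50 + 21*sin(2*x)/50 + C1*exp(6*x) + C2*exp(x).
Apply the initial conditions: u(0) = -3/50 + C1 + C2 = -5 and u'(0) = 21/25 + C2 + 6*C1 = 0. Solving gives C1 = 41/50, C2 = -144/25.

u = -144*exp(x)/25 - 3*cos(2*x)/50 + 21*sin(2*x)/50 + 41*exp(6*x)/50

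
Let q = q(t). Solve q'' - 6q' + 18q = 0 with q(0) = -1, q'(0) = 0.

q = exp(3*t)*sin(3*t) - cos(3*t)*exp(3*t)

Characteristic equation r² - 6r + 18 = 0 has discriminant (-6)² - 4·(18) = -36 < 0, so r = 3 ± 3i.
Hence q_h = C1*cos(3*t)*exp(3*t) + C2*exp(3*t)*sin(3*t).
Apply the initial conditions: q(0) = C1 = -1 and q'(0) = 3*C1 + 3*C2 = 0. Solving gives C1 = -1, C2 = 1.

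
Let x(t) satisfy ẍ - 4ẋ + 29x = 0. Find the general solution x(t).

Characteristic equation r² - 4r + 29 = 0 has discriminant (-4)² - 4·(29) = -100 < 0, so r = 2 ± 5i.
Hence x_h = C1*cos(5*t)*exp(2*t) + C2*exp(2*t)*sin(5*t).

x = C1*cos(5*t)*exp(2*t) + C2*exp(2*t)*sin(5*t)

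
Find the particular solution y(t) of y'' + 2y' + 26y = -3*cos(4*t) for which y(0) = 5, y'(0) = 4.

y = -15*cos(4*t)/82 - 6*sin(4*t)/41 + 425*cos(5*t)*exp(-t)/82 + 801*exp(-t)*sin(5*t)/410

Characteristic equation r² + 2r + 26 = 0 has discriminant (2)² - 4·(26) = -100 < 0, so r = -1 ± 5i.
Hence y_h = C1*cos(5*t)*exp(-t) + C2*exp(-t)*sin(5*t).
Try y_p = A*cos(4*t) + B*sin(4*t). Substituting and equating the coefficients of cos(4t) and sin(4t) gives A = -15/82, B = -6/41, so y_p = -15*cos(4*t)/82 - 6*sin(4*t)/41.
General solution: y = -15*cos(4*t)/82 - 6*sin(4*t)/41 + C1*cos(5*t)*exp(-t) + C2*exp(-t)*sin(5*t).
Apply the initial conditions: y(0) = -15/82 + C1 = 5 and y'(0) = -24/41 - C1 + 5*C2 = 4. Solving gives C1 = 425/82, C2 = 801/410.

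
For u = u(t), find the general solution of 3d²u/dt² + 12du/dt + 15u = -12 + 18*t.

Divide through by 3: u'' + 4u' + 5u = -4 + 6*t.
Characteristic equation r² + 4r + 5 = 0 has discriminant (4)² - 4·(5) = -4 < 0, so r = -2 ± i.
Hence u_h = C1*cos(t)*exp(-2*t) + C2*exp(-2*t)*sin(t).
For the particular solution try u_p = A0 + A1*t. Substituting and matching coefficients of each power of t gives A0 = -44/25, A1 = 6/5, so u_p = -44/25 + 6*t/5.

u = -44/25 + 6*t/5 + C1*cos(t)*exp(-2*t) + C2*exp(-2*t)*sin(t)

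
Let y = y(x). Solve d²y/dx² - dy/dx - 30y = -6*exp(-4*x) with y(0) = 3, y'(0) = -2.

Characteristic equation r² - r - 30 = 0 factors as (r - 6)(r + 5) = 0, so r = 6, -5.
Hence y_h = C1*exp(6*x) + C2*exp(-5*x).
Try y_p = A*exp(-4*x). Substituting into the equation and dividing by exp(-4*x) gives A = 3/5, so y_p = 3*exp(-4*x)/5.
General solution: y = 3*exp(-4*x)/5 + C1*exp(6*x) + C2*exp(-5*x).
Apply the initial conditions: y(0) = 3/5 + C1 + C2 = 3 and y'(0) = -12/5 - 5*C2 + 6*C1 = -2. Solving gives C1 = 62/55, C2 = 14/11.

y = 3*exp(-4*x)/5 + 14*exp(-5*x)/11 + 62*exp(6*x)/55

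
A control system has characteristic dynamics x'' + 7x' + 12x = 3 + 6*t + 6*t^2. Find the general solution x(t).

x = 31/144 + t**2/2 - t/12 + C1*exp(-3*t) + C2*exp(-4*t)

Characteristic equation r² + 7r + 12 = 0 factors as (r + 3)(r + 4) = 0, so r = -3, -4.
Hence x_h = C1*exp(-3*t) + C2*exp(-4*t).
For the particular solution try x_p = A0 + A1*t + A2*t^2. Substituting and matching coefficients of each power of t gives A0 = 31/144, A1 = -1/12, A2 = 1/2, so x_p = 31/144 + t^2/2 - t/12.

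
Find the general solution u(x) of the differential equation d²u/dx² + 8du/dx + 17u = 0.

Characteristic equation r² + 8r + 17 = 0 has discriminant (8)² - 4·(17) = -4 < 0, so r = -4 ± i.
Hence u_h = C1*cos(x)*exp(-4*x) + C2*exp(-4*x)*sin(x).

u = C1*cos(x)*exp(-4*x) + C2*exp(-4*x)*sin(x)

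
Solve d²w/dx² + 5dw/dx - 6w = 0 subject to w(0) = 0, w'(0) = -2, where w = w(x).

w = -2*exp(x)/7 + 2*exp(-6*x)/7

Characteristic equation r² + 5r - 6 = 0 factors as (r - 1)(r + 6) = 0, so r = 1, -6.
Hence w_h = C1*exp(x) + C2*exp(-6*x).
Apply the initial conditions: w(0) = C1 + C2 = 0 and w'(0) = C1 - 6*C2 = -2. Solving gives C1 = -2/7, C2 = 2/7.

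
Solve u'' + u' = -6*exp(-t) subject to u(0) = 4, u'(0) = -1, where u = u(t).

Characteristic equation r² + r = 0 factors as (r + 1)r = 0, so r = -1, 0.
Hence u_h = C1*exp(-t) + C2.
Since exp(-t) solves the homogeneous equation (r = -1 is a root of multiplicity 1), multiply the trial by t. Try u_p = A*t*exp(-t). Substituting into the equation and dividing by exp(-t) gives A = 6, so u_p = 6*t*exp(-t).
General solution: u = C2 + C1*exp(-t) + 6*t*exp(-t).
Apply the initial conditions: u(0) = C1 + C2 = 4 and u'(0) = 6 - C1 = -1. Solving gives C1 = 7, C2 = -3.

u = -3 + 7*exp(-t) + 6*t*exp(-t)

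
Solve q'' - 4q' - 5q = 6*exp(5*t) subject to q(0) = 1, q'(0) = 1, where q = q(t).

Characteristic equation r² - 4r - 5 = 0 factors as (r + 1)(r - 5) = 0, so r = -1, 5.
Hence q_h = C1*exp(-t) + C2*exp(5*t).
Since exp(5*t) solves the homogeneous equation (r = 5 is a root of multiplicity 1), multiply the trial by t. Try q_p = A*t*exp(5*t). Substituting into the equation and dividing by exp(5*t) gives A = 1, so q_p = t*exp(5*t).
General solution: q = C1*exp(-t) + C2*exp(5*t) + t*exp(5*t).
Apply the initial conditions: q(0) = C1 + C2 = 1 and q'(0) = 1 - C1 + 5*C2 = 1. Solving gives C1 = 5/6, C2 = 1/6.

q = exp(5*t)/6 + 5*exp(-t)/6 + t*exp(5*t)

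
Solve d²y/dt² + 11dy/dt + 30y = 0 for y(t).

Characteristic equation r² + 11r + 30 = 0 factors as (r + 5)(r + 6) = 0, so r = -5, -6.
Hence y_h = C1*exp(-5*t) + C2*exp(-6*t).

y = C1*exp(-5*t) + C2*exp(-6*t)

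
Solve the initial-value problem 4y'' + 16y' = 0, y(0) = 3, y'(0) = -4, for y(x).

Divide through by 4: y'' + 4y' = 0.
Characteristic equation r² + 4r = 0 factors as (r + 4)r = 0, so r = -4, 0.
Hence y_h = C1*exp(-4*x) + C2.
Apply the initial conditions: y(0) = C1 + C2 = 3 and y'(0) = -4*C1 = -4. Solving gives C1 = 1, C2 = 2.

y = 2 + exp(-4*x)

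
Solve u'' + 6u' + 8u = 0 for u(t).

u = C1*exp(-4*t) + C2*exp(-2*t)

Characteristic equation r² + 6r + 8 = 0 factors as (r + 4)(r + 2) = 0, so r = -4, -2.
Hence u_h = C1*exp(-4*t) + C2*exp(-2*t).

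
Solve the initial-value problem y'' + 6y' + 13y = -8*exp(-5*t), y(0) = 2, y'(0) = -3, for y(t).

y = -exp(-5*t) + exp(-3*t)*sin(2*t)/2 + 3*cos(2*t)*exp(-3*t)

Characteristic equation r² + 6r + 13 = 0 has discriminant (6)² - 4·(13) = -16 < 0, so r = -3 ± 2i.
Hence y_h = C1*cos(2*t)*exp(-3*t) + C2*exp(-3*t)*sin(2*t).
Try y_p = A*exp(-5*t). Substituting into the equation and dividing by exp(-5*t) gives A = -1, so y_p = -exp(-5*t).
General solution: y = -exp(-5*t) + C1*cos(2*t)*exp(-3*t) + C2*exp(-3*t)*sin(2*t).
Apply the initial conditions: y(0) = -1 + C1 = 2 and y'(0) = 5 - 3*C1 + 2*C2 = -3. Solving gives C1 = 3, C2 = 1/2.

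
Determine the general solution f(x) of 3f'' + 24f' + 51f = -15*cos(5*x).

f = -25*sin(5*x)/208 + 5*cos(5*x)/208 + C1*cos(x)*exp(-4*x) + C2*exp(-4*x)*sin(x)

Divide through by 3: f'' + 8f' + 17f = -5*cos(5*x).
Characteristic equation r² + 8r + 17 = 0 has discriminant (8)² - 4·(17) = -4 < 0, so r = -4 ± i.
Hence f_h = C1*cos(x)*exp(-4*x) + C2*exp(-4*x)*sin(x).
Try f_p = A*cos(5*x) + B*sin(5*x). Substituting and equating the coefficients of cos(5x) and sin(5x) gives A = 5/208, B = -25/208, so f_p = -25*sin(5*x)/208 + 5*cos(5*x)/208.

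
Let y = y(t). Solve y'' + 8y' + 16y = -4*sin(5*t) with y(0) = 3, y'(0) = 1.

Characteristic equation r² + 8r + 16 = 0 has discriminant (8)² - 4·(16) = 0, so r = -4 is a repeated root.
Hence y_h = (C1 + C2*t)*exp(-4*t).
Try y_p = A*cos(5*t) + B*sin(5*t). Substituting and equating the coefficients of cos(5t) and sin(5t) gives A = 160/1681, B = 36/1681, so y_p = 36*sin(5*t)/1681 + 160*cos(5*t)/1681.
General solution: y = 36*sin(5*t)/1681 + 160*cos(5*t)/1681 + C1*exp(-4*t) + C2*t*exp(-4*t).
Apply the initial conditions: y(0) = 160/1681 + C1 = 3 and y'(0) = 180/1681 + C2 - 4*C1 = 1. Solving gives C1 = 4883/1681, C2 = 513/41.

y = 36*sin(5*t)/1681 + 160*cos(5*t)/1681 + 4883*exp(-4*t)/1681 + 513*t*exp(-4*t)/41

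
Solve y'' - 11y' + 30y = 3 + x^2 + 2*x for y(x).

Characteristic equation r² - 11r + 30 = 0 factors as (r - 5)(r - 6) = 0, so r = 5, 6.
Hence y_h = C1*exp(5*x) + C2*exp(6*x).
For the particular solution try y_p = A0 + A1*x + A2*x^2. Substituting and matching coefficients of each power of x gives A0 = 1771/13500, A1 = 41/450, A2 = 1/30, so y_p = 1771/13500 + x^2/30 + 41*x/450.

y = 1771/13500 + x**2/30 + 41*x/450 + C1*exp(5*x) + C2*exp(6*x)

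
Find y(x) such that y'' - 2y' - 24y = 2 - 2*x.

Characteristic equation r² - 2r - 24 = 0 factors as (r - 6)(r + 4) = 0, so r = 6, -4.
Hence y_h = C1*exp(6*x) + C2*exp(-4*x).
For the particular solution try y_p = A0 + A1*x. Substituting and matching coefficients of each power of x gives A0 = -13/144, A1 = 1/12, so y_p = -13/144 + x/12.

y = -13/144 + x/12 + C1*exp(6*x) + C2*exp(-4*x)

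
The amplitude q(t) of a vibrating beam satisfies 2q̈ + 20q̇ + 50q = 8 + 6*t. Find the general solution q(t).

q = 14/125 + 3*t/25 + C1*exp(-5*t) + C2*t*exp(-5*t)

Divide through by 2: q'' + 10q' + 25q = 4 + 3*t.
Characteristic equation r² + 10r + 25 = 0 has discriminant (10)² - 4·(25) = 0, so r = -5 is a repeated root.
Hence q_h = (C1 + C2*t)*exp(-5*t).
For the particular solution try q_p = A0 + A1*t. Substituting and matching coefficients of each power of t gives A0 = 14/125, A1 = 3/25, so q_p = 14/125 + 3*t/25.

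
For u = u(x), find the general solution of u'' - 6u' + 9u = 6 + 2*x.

Characteristic equation r² - 6r + 9 = 0 has discriminant (-6)² - 4·(9) = 0, so r = 3 is a repeated root.
Hence u_h = (C1 + C2*x)*exp(3*x).
For the particular solution try u_p = A0 + A1*x. Substituting and matching coefficients of each power of x gives A0 = 22/27, A1 = 2/9, so u_p = 22/27 + 2*x/9.

u = 22/27 + 2*x/9 + C1*exp(3*x) + C2*x*exp(3*x)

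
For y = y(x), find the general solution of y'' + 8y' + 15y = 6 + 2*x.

y = 74/225 + 2*x/15 + C1*exp(-5*x) + C2*exp(-3*x)

Characteristic equation r² + 8r + 15 = 0 factors as (r + 5)(r + 3) = 0, so r = -5, -3.
Hence y_h = C1*exp(-5*x) + C2*exp(-3*x).
For the particular solution try y_p = A0 + A1*x. Substituting and matching coefficients of each power of x gives A0 = 74/225, A1 = 2/15, so y_p = 74/225 + 2*x/15.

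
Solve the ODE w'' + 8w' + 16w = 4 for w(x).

Characteristic equation r² + 8r + 16 = 0 has discriminant (8)² - 4·(16) = 0, so r = -4 is a repeated root.
Hence w_h = (C1 + C2*x)*exp(-4*x).
For the particular solution try w_p = A0. Substituting and matching coefficients of each power of x gives A0 = 1/4, so w_p = 1/4.

w = 1/4 + C1*exp(-4*x) + C2*x*exp(-4*x)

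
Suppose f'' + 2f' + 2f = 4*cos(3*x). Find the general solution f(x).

f = -28*cos(3*x)/85 + 24*sin(3*x)/85 + C1*cos(x)*exp(-x) + C2*exp(-x)*sin(x)

Characteristic equation r² + 2r + 2 = 0 has discriminant (2)² - 4·(2) = -4 < 0, so r = -1 ± i.
Hence f_h = C1*cos(x)*exp(-x) + C2*exp(-x)*sin(x).
Try f_p = A*cos(3*x) + B*sin(3*x). Substituting and equating the coefficients of cos(3x) and sin(3x) gives A = -28/85, B = 24/85, so f_p = -28*cos(3*x)/85 + 24*sin(3*x)/85.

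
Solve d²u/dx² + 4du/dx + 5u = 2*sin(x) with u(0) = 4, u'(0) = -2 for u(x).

Characteristic equation r² + 4r + 5 = 0 has discriminant (4)² - 4·(5) = -4 < 0, so r = -2 ± i.
Hence u_h = C1*cos(x)*exp(-2*x) + C2*exp(-2*x)*sin(x).
Try u_p = A*cos(x) + B*sin(x). Substituting and equating the coefficients of cos(x) and sin(x) gives A = -1/4, B = 1/4, so u_p = -cos(x)/4 + sin(x)/4.
General solution: u = -cos(x)/4 + sin(x)/4 + C1*cos(x)*exp(-2*x) + C2*exp(-2*x)*sin(x).
Apply the initial conditions: u(0) = -1/4 + C1 = 4 and u'(0) = 1/4 + C2 - 2*C1 = -2. Solving gives C1 = 17/4, C2 = 25/4.

u = -cos(x)/4 + sin(x)/4 + 17*cos(x)*exp(-2*x)/4 + 25*exp(-2*x)*sin(x)/4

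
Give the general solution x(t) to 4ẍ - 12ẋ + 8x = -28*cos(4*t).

x = 21*sin(4*t)/85 + 49*cos(4*t)/170 + C1*exp(2*t) + C2*exp(t)

Divide through by 4: x'' - 3x' + 2x = -7*cos(4*t).
Characteristic equation r² - 3r + 2 = 0 factors as (r - 2)(r - 1) = 0, so r = 2, 1.
Hence x_h = C1*exp(2*t) + C2*exp(t).
Try x_p = A*cos(4*t) + B*sin(4*t). Substituting and equating the coefficients of cos(4t) and sin(4t) gives A = 49/170, B = 21/85, so x_p = 21*sin(4*t)/85 + 49*cos(4*t)/170.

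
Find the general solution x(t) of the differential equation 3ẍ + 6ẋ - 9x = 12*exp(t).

Divide through by 3: x'' + 2x' - 3x = 4*exp(t).
Characteristic equation r² + 2r - 3 = 0 factors as (r - 1)(r + 3) = 0, so r = 1, -3.
Hence x_h = C1*exp(t) + C2*exp(-3*t).
Since exp(t) solves the homogeneous equation (r = 1 is a root of multiplicity 1), multiply the trial by t. Try x_p = A*t*exp(t). Substituting into the equation and dividing by exp(t) gives A = 1, so x_p = t*exp(t).

x = C1*exp(t) + C2*exp(-3*t) + t*exp(t)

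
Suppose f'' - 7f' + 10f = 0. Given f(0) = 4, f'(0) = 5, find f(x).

f = -exp(5*x) + 5*exp(2*x)

Characteristic equation r² - 7r + 10 = 0 factors as (r - 5)(r - 2) = 0, so r = 5, 2.
Hence f_h = C1*exp(5*x) + C2*exp(2*x).
Apply the initial conditions: f(0) = C1 + C2 = 4 and f'(0) = 2*C2 + 5*C1 = 5. Solving gives C1 = -1, C2 = 5.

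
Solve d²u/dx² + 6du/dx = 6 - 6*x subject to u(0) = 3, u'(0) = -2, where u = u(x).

Characteristic equation r² + 6r = 0 factors as (r + 6)r = 0, so r = -6, 0.
Hence u_h = C1*exp(-6*x) + C2.
Since 0 is a characteristic root (multiplicity 1), multiply the polynomial trial by x: try u_p = x*(A0 + A1*x). Substituting and matching coefficients of each power of x gives A0 = 7/6, A1 = -1/2, so u_p = -x^2/2 + 7*x/6.
General solution: u = C2 - x^2/2 + 7*x/6 + C1*exp(-6*x).
Apply the initial conditions: u(0) = C1 + C2 = 3 and u'(0) = 7/6 - 6*C1 = -2. Solving gives C1 = 19/36, C2 = 89/36.

u = 89/36 - x**2/2 + 7*x/6 + 19*exp(-6*x)/36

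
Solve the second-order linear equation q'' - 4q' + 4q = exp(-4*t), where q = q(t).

q = exp(-4*t)/36 + C1*exp(2*t) + C2*t*exp(2*t)

Characteristic equation r² - 4r + 4 = 0 has discriminant (-4)² - 4·(4) = 0, so r = 2 is a repeated root.
Hence q_h = (C1 + C2*t)*exp(2*t).
Try q_p = A*exp(-4*t). Substituting into the equation and dividing by exp(-4*t) gives A = 1/36, so q_p = exp(-4*t)/36.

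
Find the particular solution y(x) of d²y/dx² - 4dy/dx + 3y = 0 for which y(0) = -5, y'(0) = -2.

Characteristic equation r² - 4r + 3 = 0 factors as (r - 1)(r - 3) = 0, so r = 1, 3.
Hence y_h = C1*exp(x) + C2*exp(3*x).
Apply the initial conditions: y(0) = C1 + C2 = -5 and y'(0) = C1 + 3*C2 = -2. Solving gives C1 = -13/2, C2 = 3/2.

y = -13*exp(x)/2 + 3*exp(3*x)/2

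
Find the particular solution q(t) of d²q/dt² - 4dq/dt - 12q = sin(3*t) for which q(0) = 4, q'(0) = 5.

q = -7*sin(3*t)/195 + 4*cos(3*t)/195 + 49*exp(6*t)/30 + 61*exp(-2*t)/26

Characteristic equation r² - 4r - 12 = 0 factors as (r - 6)(r + 2) = 0, so r = 6, -2.
Hence q_h = C1*exp(6*t) + C2*exp(-2*t).
Try q_p = A*cos(3*t) + B*sin(3*t). Substituting and equating the coefficients of cos(3t) and sin(3t) gives A = 4/195, B = -7/195, so q_p = -7*sin(3*t)/195 + 4*cos(3*t)/195.
General solution: q = -7*sin(3*t)/195 + 4*cos(3*t)/195 + C1*exp(6*t) + C2*exp(-2*t).
Apply the initial conditions: q(0) = 4/195 + C1 + C2 = 4 and q'(0) = -7/65 - 2*C2 + 6*C1 = 5. Solving gives C1 = 49/30, C2 = 61/26.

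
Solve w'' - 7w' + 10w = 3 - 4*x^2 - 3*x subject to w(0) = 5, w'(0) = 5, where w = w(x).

w = -111/500 - 191*exp(5*x)/125 - 43*x/50 - 2*x**2/5 + 27*exp(2*x)/4

Characteristic equation r² - 7r + 10 = 0 factors as (r - 2)(r - 5) = 0, so r = 2, 5.
Hence w_h = C1*exp(2*x) + C2*exp(5*x).
For the particular solution try w_p = A0 + A1*x + A2*x^2. Substituting and matching coefficients of each power of x gives A0 = -111/500, A1 = -43/50, A2 = -2/5, so w_p = -111/500 - 43*x/50 - 2*x^2/5.
General solution: w = -111/500 - 43*x/50 - 2*x^2/5 + C1*exp(2*x) + C2*exp(5*x).
Apply the initial conditions: w(0) = -111/500 + C1 + C2 = 5 and w'(0) = -43/50 + 2*C1 + 5*C2 = 5. Solving gives C1 = 27/4, C2 = -191/125.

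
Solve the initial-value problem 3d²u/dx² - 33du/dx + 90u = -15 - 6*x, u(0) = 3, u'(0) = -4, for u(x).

Divide through by 3: u'' - 11u' + 30u = -5 - 2*x.
Characteristic equation r² - 11r + 30 = 0 factors as (r - 6)(r - 5) = 0, so r = 6, 5.
Hence u_h = C1*exp(6*x) + C2*exp(5*x).
For the particular solution try u_p = A0 + A1*x. Substituting and matching coefficients of each power of x gives A0 = -43/225, A1 = -1/15, so u_p = -43/225 - x/15.
General solution: u = -43/225 - x/15 + C1*exp(6*x) + C2*exp(5*x).
Apply the initial conditions: u(0) = -43/225 + C1 + C2 = 3 and u'(0) = -1/15 + 5*C2 + 6*C1 = -4. Solving gives C1 = -179/9, C2 = 577/25.

u = -43/225 - 179*exp(6*x)/9 - x/15 + 577*exp(5*x)/25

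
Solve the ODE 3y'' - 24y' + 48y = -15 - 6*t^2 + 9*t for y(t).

Divide through by 3: y'' - 8y' + 16y = -5 - 2*t^2 + 3*t.
Characteristic equation r² - 8r + 16 = 0 has discriminant (-8)² - 4·(16) = 0, so r = 4 is a repeated root.
Hence y_h = (C1 + C2*t)*exp(4*t).
For the particular solution try y_p = A0 + A1*t + A2*t^2. Substituting and matching coefficients of each power of t gives A0 = -17/64, A1 = 1/16, A2 = -1/8, so y_p = -17/64 - t^2/8 + t/16.

y = -17/64 - t**2/8 + t/16 + C1*exp(4*t) + C2*t*exp(4*t)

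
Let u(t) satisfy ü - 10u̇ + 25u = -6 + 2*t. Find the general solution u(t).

Characteristic equation r² - 10r + 25 = 0 has discriminant (-10)² - 4·(25) = 0, so r = 5 is a repeated root.
Hence u_h = (C1 + C2*t)*exp(5*t).
For the particular solution try u_p = A0 + A1*t. Substituting and matching coefficients of each power of t gives A0 = -26/125, A1 = 2/25, so u_p = -26/125 + 2*t/25.

u = -26/125 + 2*t/25 + C1*exp(5*t) + C2*t*exp(5*t)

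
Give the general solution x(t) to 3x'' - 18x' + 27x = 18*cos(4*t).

x = -144*sin(4*t)/625 - 42*cos(4*t)/625 + C1*exp(3*t) + C2*t*exp(3*t)

Divide through by 3: x'' - 6x' + 9x = 6*cos(4*t).
Characteristic equation r² - 6r + 9 = 0 has discriminant (-6)² - 4·(9) = 0, so r = 3 is a repeated root.
Hence x_h = (C1 + C2*t)*exp(3*t).
Try x_p = A*cos(4*t) + B*sin(4*t). Substituting and equating the coefficients of cos(4t) and sin(4t) gives A = -42/625, B = -144/625, so x_p = -144*sin(4*t)/625 - 42*cos(4*t)/625.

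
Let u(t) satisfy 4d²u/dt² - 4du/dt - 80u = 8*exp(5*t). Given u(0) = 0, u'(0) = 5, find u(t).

u = -43*exp(-4*t)/81 + 43*exp(5*t)/81 + 2*t*exp(5*t)/9

Divide through by 4: u'' - u' - 20u = 2*exp(5*t).
Characteristic equation r² - r - 20 = 0 factors as (r - 5)(r + 4) = 0, so r = 5, -4.
Hence u_h = C1*exp(5*t) + C2*exp(-4*t).
Since exp(5*t) solves the homogeneous equation (r = 5 is a root of multiplicity 1), multiply the trial by t. Try u_p = A*t*exp(5*t). Substituting into the equation and dividing by exp(5*t) gives A = 2/9, so u_p = 2*t*exp(5*t)/9.
General solution: u = C1*exp(5*t) + C2*exp(-4*t) + 2*t*exp(5*t)/9.
Apply the initial conditions: u(0) = C1 + C2 = 0 and u'(0) = 2/9 - 4*C2 + 5*C1 = 5. Solving gives C1 = 43/81, C2 = -43/81.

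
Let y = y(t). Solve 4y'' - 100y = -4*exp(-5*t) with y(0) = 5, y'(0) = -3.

Divide through by 4: y'' - 25y = -exp(-5*t).
Characteristic equation r² - 25 = 0 factors as (r + 5)(r - 5) = 0, so r = -5, 5.
Hence y_h = C1*exp(-5*t) + C2*exp(5*t).
Since exp(-5*t) solves the homogeneous equation (r = -5 is a root of multiplicity 1), multiply the trial by t. Try y_p = A*t*exp(-5*t). Substituting into the equation and dividing by exp(-5*t) gives A = 1/10, so y_p = t*exp(-5*t)/10.
General solution: y = C1*exp(-5*t) + C2*exp(5*t) + t*exp(-5*t)/10.
Apply the initial conditions: y(0) = C1 + C2 = 5 and y'(0) = 1/10 - 5*C1 + 5*C2 = -3. Solving gives C1 = 281/100, C2 = 219/100.

y = 219*exp(5*t)/100 + 281*exp(-5*t)/100 + t*exp(-5*t)/10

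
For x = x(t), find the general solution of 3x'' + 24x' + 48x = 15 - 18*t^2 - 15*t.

x = 21/64 - 3*t**2/8 + t/16 + C1*exp(-4*t) + C2*t*exp(-4*t)

Divide through by 3: x'' + 8x' + 16x = 5 - 6*t^2 - 5*t.
Characteristic equation r² + 8r + 16 = 0 has discriminant (8)² - 4·(16) = 0, so r = -4 is a repeated root.
Hence x_h = (C1 + C2*t)*exp(-4*t).
For the particular solution try x_p = A0 + A1*t + A2*t^2. Substituting and matching coefficients of each power of t gives A0 = 21/64, A1 = 1/16, A2 = -3/8, so x_p = 21/64 - 3*t^2/8 + t/16.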